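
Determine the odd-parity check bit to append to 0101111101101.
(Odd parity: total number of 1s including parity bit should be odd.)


Number of 1s in data: 9
Parity bit: 0

0


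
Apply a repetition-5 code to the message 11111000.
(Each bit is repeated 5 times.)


Each bit -> 5 copies

1111111111111111111111111000000000000000


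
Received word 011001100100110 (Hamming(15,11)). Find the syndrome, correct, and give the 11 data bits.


Syndrome = 9: error at position 9

Data: 10111100110 (corrected bit 9)


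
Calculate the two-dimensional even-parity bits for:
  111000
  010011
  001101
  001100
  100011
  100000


Row parities: 111011
Column parities: 101001

Row P: 111011, Col P: 101001, Corner: 1


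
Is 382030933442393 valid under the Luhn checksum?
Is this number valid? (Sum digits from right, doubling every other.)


Luhn sum = 64
64 mod 10 = 4

Invalid (Luhn sum mod 10 = 4)


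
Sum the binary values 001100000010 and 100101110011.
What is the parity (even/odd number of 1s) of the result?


001100000010 = 770
100101110011 = 2419
Sum = 3189 = 110001110101
1s count = 7

odd parity (7 ones in 110001110101)


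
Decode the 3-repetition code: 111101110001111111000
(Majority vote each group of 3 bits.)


Groups: 111, 101, 110, 001, 111, 111, 000
Majority votes: 1110110

1110110


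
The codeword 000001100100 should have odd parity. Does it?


Number of 1s: 3

Yes, parity is correct (3 ones)


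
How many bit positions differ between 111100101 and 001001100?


XOR: 110101001
Count of 1s: 5

5


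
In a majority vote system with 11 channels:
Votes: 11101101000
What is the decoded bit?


Ones: 6 out of 11
Threshold: 6

1 (6/11 voted 1)


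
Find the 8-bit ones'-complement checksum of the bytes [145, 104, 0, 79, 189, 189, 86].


Sum = 792 mod 256 = 24
Complement = 231

231


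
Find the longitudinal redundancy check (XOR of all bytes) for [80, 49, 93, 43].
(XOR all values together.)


XOR chain: 80 ^ 49 ^ 93 ^ 43 = 23

23


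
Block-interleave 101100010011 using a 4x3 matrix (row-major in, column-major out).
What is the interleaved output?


Matrix:
  101
  100
  010
  011
Read columns: 110000111001

110000111001


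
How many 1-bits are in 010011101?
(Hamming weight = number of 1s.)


Counting 1s in 010011101

5


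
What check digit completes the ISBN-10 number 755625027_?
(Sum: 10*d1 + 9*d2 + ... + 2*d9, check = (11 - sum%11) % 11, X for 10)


Weighted sum: 254
254 mod 11 = 1

Check digit: X


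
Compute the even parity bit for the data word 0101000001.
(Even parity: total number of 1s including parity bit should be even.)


Number of 1s in data: 3
Parity bit: 1

1


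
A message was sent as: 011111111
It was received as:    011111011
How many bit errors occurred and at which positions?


XOR: 000000100

1 error(s) at position(s): 6


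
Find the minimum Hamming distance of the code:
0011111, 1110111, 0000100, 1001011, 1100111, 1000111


Comparing all pairs, minimum distance: 1
Can detect 0 errors, correct 0 errors

1


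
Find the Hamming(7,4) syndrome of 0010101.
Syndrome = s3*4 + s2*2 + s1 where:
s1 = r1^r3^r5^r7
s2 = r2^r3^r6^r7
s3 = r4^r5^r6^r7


s1=1, s2=0, s3=0

Syndrome = 1 (error at position 1)


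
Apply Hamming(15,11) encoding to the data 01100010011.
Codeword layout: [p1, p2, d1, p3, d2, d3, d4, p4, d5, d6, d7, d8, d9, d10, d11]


Parity bits: p1=1, p2=0, p3=0, p4=1

100011010010011


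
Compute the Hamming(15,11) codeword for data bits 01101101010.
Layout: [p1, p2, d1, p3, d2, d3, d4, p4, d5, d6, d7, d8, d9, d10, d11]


Parity bits: p1=0, p2=1, p3=0, p4=0

010011001101010


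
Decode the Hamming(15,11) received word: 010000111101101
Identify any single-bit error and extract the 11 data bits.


Syndrome = 0: no error detected

Data: 00011101101 (no errors)


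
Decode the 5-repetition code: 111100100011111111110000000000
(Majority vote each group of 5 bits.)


Groups: 11110, 01000, 11111, 11111, 00000, 00000
Majority votes: 101100

101100


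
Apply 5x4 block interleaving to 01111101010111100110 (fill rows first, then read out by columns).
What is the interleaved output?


Matrix:
  0111
  1101
  0101
  1110
  0110
Read columns: 01010111111001111100

01010111111001111100


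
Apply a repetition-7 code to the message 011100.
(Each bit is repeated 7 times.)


Each bit -> 7 copies

000000011111111111111111111100000000000000


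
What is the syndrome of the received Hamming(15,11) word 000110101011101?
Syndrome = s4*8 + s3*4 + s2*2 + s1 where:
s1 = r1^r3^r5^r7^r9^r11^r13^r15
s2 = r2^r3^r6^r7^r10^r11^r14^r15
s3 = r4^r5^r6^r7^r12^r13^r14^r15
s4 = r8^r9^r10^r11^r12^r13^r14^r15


s1=0, s2=1, s3=0, s4=1

Syndrome = 10 (error at position 10)


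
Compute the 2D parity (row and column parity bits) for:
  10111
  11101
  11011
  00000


Row parities: 0000
Column parities: 10001

Row P: 0000, Col P: 10001, Corner: 0


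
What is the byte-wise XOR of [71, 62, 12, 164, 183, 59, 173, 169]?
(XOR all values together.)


XOR chain: 71 ^ 62 ^ 12 ^ 164 ^ 183 ^ 59 ^ 173 ^ 169 = 89

89


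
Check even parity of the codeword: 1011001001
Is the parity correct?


Number of 1s: 5

No, parity error (5 ones)


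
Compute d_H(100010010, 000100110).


XOR: 100110100
Count of 1s: 4

4


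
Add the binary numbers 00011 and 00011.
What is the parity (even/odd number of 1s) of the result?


00011 = 3
00011 = 3
Sum = 6 = 110
1s count = 2

even parity (2 ones in 110)


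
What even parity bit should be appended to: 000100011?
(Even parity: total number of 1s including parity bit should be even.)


Number of 1s in data: 3
Parity bit: 1

1


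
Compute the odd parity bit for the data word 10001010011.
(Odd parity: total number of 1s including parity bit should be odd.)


Number of 1s in data: 5
Parity bit: 0

0


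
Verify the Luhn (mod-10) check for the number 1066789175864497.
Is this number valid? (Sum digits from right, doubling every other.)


Luhn sum = 85
85 mod 10 = 5

Invalid (Luhn sum mod 10 = 5)


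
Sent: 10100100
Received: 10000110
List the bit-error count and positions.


XOR: 00100010

2 error(s) at position(s): 2, 6


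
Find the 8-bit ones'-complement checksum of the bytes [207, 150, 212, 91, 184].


Sum = 844 mod 256 = 76
Complement = 179

179


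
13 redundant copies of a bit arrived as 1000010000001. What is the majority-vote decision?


Ones: 3 out of 13
Threshold: 7

0 (3/13 voted 1)


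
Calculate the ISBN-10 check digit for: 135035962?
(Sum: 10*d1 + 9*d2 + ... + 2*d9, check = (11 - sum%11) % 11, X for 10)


Weighted sum: 178
178 mod 11 = 2

Check digit: 9


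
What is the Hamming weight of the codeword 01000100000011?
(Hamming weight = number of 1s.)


Counting 1s in 01000100000011

4


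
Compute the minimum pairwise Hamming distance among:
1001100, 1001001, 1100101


Comparing all pairs, minimum distance: 2
Can detect 1 errors, correct 0 errors

2


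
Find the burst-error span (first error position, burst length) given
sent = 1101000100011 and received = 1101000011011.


XOR: 0000000111000

Burst at position 7, length 3


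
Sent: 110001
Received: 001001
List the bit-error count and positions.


XOR: 111000

3 error(s) at position(s): 0, 1, 2


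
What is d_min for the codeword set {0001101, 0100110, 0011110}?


Comparing all pairs, minimum distance: 3
Can detect 2 errors, correct 1 errors

3


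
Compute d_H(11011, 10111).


XOR: 01100
Count of 1s: 2

2


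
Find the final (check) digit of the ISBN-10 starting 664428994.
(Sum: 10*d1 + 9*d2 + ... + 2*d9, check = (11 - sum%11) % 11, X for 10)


Weighted sum: 297
297 mod 11 = 0

Check digit: 0


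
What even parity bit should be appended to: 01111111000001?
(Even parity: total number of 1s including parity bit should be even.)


Number of 1s in data: 8
Parity bit: 0

0


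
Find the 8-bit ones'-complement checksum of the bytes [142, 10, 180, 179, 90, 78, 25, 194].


Sum = 898 mod 256 = 130
Complement = 125

125


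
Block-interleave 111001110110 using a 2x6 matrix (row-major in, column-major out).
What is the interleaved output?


Matrix:
  111001
  110110
Read columns: 111110010110

111110010110


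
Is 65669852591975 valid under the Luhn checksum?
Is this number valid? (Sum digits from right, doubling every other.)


Luhn sum = 68
68 mod 10 = 8

Invalid (Luhn sum mod 10 = 8)


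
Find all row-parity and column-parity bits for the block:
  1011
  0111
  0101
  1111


Row parities: 1100
Column parities: 0110

Row P: 1100, Col P: 0110, Corner: 0


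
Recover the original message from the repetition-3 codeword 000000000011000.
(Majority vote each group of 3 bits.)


Groups: 000, 000, 000, 011, 000
Majority votes: 00010

00010


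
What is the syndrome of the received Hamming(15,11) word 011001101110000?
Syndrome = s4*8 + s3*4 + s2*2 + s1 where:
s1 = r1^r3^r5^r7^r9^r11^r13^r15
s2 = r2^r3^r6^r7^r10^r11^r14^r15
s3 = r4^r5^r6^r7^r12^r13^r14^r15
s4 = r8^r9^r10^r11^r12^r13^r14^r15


s1=0, s2=0, s3=0, s4=1

Syndrome = 8 (error at position 8)


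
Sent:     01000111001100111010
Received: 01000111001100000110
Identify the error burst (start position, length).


XOR: 00000000000000111100

Burst at position 14, length 4


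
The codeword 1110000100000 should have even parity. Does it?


Number of 1s: 4

Yes, parity is correct (4 ones)


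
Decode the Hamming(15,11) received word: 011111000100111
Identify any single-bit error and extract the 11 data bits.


Syndrome = 0: no error detected

Data: 11100100111 (no errors)


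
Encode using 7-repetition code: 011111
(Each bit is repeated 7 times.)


Each bit -> 7 copies

000000011111111111111111111111111111111111


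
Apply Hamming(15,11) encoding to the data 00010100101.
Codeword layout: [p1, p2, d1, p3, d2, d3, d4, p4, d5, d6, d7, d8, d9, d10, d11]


Parity bits: p1=1, p2=1, p3=1, p4=1

110100110100101


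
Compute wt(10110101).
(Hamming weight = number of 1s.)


Counting 1s in 10110101

5


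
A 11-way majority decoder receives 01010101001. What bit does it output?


Ones: 5 out of 11
Threshold: 6

0 (5/11 voted 1)


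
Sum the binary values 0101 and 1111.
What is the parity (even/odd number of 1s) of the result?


0101 = 5
1111 = 15
Sum = 20 = 10100
1s count = 2

even parity (2 ones in 10100)


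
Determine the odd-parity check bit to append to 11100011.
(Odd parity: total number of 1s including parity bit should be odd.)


Number of 1s in data: 5
Parity bit: 0

0


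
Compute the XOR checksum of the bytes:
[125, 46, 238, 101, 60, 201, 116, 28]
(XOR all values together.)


XOR chain: 125 ^ 46 ^ 238 ^ 101 ^ 60 ^ 201 ^ 116 ^ 28 = 69

69


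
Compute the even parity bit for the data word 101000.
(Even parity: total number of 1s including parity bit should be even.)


Number of 1s in data: 2
Parity bit: 0

0


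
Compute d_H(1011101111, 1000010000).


XOR: 0011111111
Count of 1s: 8

8


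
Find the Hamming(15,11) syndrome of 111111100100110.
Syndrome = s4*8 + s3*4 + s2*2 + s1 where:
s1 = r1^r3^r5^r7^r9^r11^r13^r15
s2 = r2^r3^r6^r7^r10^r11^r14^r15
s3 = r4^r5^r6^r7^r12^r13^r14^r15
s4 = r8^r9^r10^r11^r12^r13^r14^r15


s1=1, s2=0, s3=0, s4=1

Syndrome = 9 (error at position 9)


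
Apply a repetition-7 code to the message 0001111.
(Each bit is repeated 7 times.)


Each bit -> 7 copies

0000000000000000000001111111111111111111111111111


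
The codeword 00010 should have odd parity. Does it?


Number of 1s: 1

Yes, parity is correct (1 ones)


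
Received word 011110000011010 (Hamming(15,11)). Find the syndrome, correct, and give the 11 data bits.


Syndrome = 9: error at position 9

Data: 11001011010 (corrected bit 9)


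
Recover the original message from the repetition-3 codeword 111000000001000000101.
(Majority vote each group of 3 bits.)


Groups: 111, 000, 000, 001, 000, 000, 101
Majority votes: 1000001

1000001


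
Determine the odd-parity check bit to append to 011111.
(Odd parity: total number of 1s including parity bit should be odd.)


Number of 1s in data: 5
Parity bit: 0

0


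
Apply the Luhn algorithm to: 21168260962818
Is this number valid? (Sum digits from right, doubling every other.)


Luhn sum = 62
62 mod 10 = 2

Invalid (Luhn sum mod 10 = 2)


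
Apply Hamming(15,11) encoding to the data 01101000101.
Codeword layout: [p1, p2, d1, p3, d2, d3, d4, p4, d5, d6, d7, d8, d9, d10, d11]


Parity bits: p1=0, p2=0, p3=0, p4=1

000011011000101


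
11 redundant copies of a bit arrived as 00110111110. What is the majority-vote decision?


Ones: 7 out of 11
Threshold: 6

1 (7/11 voted 1)


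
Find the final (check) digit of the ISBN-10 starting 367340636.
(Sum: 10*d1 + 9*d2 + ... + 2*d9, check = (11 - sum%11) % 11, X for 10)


Weighted sum: 230
230 mod 11 = 10

Check digit: 1


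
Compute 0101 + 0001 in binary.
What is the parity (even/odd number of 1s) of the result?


0101 = 5
0001 = 1
Sum = 6 = 110
1s count = 2

even parity (2 ones in 110)


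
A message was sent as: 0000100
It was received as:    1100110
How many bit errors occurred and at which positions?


XOR: 1100010

3 error(s) at position(s): 0, 1, 5


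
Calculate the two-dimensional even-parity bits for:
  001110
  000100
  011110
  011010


Row parities: 1101
Column parities: 001110

Row P: 1101, Col P: 001110, Corner: 1


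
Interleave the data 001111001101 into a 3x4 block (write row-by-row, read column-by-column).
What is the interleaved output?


Matrix:
  0011
  1100
  1101
Read columns: 011011100101

011011100101


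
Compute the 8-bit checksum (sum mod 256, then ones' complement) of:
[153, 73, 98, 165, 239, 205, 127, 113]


Sum = 1173 mod 256 = 149
Complement = 106

106


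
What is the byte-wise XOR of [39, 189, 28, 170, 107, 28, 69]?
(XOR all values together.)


XOR chain: 39 ^ 189 ^ 28 ^ 170 ^ 107 ^ 28 ^ 69 = 30

30


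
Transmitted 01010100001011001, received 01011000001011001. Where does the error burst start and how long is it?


XOR: 00001100000000000

Burst at position 4, length 2


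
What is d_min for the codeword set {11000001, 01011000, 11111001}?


Comparing all pairs, minimum distance: 3
Can detect 2 errors, correct 1 errors

3


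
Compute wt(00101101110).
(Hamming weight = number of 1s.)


Counting 1s in 00101101110

6


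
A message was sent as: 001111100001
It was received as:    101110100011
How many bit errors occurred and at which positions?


XOR: 100001000010

3 error(s) at position(s): 0, 5, 10


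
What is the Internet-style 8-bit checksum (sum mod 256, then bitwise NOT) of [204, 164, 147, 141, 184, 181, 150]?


Sum = 1171 mod 256 = 147
Complement = 108

108


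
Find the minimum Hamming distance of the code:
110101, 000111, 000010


Comparing all pairs, minimum distance: 2
Can detect 1 errors, correct 0 errors

2


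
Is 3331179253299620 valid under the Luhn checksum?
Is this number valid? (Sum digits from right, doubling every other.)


Luhn sum = 72
72 mod 10 = 2

Invalid (Luhn sum mod 10 = 2)


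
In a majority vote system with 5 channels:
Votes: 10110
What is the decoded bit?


Ones: 3 out of 5
Threshold: 3

1 (3/5 voted 1)


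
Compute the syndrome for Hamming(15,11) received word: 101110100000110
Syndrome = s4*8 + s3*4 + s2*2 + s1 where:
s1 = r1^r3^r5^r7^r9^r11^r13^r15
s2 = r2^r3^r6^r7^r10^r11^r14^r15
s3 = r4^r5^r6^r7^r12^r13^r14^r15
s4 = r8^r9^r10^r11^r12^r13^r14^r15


s1=1, s2=1, s3=1, s4=0

Syndrome = 7 (error at position 7)


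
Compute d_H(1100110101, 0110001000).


XOR: 1010111101
Count of 1s: 7

7


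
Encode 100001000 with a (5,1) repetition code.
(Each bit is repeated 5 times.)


Each bit -> 5 copies

111110000000000000000000011111000000000000000


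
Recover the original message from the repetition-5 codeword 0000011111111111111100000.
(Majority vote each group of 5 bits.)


Groups: 00000, 11111, 11111, 11111, 00000
Majority votes: 01110

01110


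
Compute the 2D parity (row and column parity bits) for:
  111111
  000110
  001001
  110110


Row parities: 0000
Column parities: 000110

Row P: 0000, Col P: 000110, Corner: 0


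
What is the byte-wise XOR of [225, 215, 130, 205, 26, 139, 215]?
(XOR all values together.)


XOR chain: 225 ^ 215 ^ 130 ^ 205 ^ 26 ^ 139 ^ 215 = 63

63


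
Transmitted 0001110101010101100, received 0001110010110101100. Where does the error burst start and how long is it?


XOR: 0000000111100000000

Burst at position 7, length 4


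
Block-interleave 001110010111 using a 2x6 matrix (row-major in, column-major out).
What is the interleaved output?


Matrix:
  001110
  010111
Read columns: 000110111101

000110111101


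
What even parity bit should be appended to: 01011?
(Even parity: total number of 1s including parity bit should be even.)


Number of 1s in data: 3
Parity bit: 1

1


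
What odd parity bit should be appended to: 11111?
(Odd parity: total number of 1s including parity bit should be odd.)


Number of 1s in data: 5
Parity bit: 0

0


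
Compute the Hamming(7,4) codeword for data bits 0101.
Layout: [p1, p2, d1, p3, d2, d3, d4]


Parity bits: p1=0, p2=1, p3=0

0100101


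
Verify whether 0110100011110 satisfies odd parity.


Number of 1s: 7

Yes, parity is correct (7 ones)


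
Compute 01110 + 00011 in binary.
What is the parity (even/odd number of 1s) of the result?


01110 = 14
00011 = 3
Sum = 17 = 10001
1s count = 2

even parity (2 ones in 10001)


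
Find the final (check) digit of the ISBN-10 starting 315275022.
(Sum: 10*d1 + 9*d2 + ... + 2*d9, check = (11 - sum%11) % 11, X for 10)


Weighted sum: 170
170 mod 11 = 5

Check digit: 6


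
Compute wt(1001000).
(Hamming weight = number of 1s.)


Counting 1s in 1001000

2


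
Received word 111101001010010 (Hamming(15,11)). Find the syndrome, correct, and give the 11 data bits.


Syndrome = 14: error at position 14

Data: 10101010000 (corrected bit 14)


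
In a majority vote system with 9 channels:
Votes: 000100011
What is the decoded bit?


Ones: 3 out of 9
Threshold: 5

0 (3/9 voted 1)


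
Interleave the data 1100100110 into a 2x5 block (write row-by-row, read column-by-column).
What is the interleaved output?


Matrix:
  11001
  00110
Read columns: 1010010110

1010010110


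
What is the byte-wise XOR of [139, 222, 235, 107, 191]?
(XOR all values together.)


XOR chain: 139 ^ 222 ^ 235 ^ 107 ^ 191 = 106

106


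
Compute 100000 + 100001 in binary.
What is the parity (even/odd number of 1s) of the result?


100000 = 32
100001 = 33
Sum = 65 = 1000001
1s count = 2

even parity (2 ones in 1000001)


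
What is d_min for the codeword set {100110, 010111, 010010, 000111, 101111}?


Comparing all pairs, minimum distance: 1
Can detect 0 errors, correct 0 errors

1


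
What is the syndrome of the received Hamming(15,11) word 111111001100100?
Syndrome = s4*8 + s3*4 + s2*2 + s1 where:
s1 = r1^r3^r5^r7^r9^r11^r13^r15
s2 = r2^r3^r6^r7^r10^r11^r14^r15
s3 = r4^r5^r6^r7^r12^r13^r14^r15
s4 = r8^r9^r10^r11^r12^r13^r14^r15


s1=1, s2=0, s3=0, s4=1

Syndrome = 9 (error at position 9)


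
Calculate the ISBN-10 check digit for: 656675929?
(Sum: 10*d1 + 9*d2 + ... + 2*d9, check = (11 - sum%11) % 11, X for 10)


Weighted sum: 322
322 mod 11 = 3

Check digit: 8


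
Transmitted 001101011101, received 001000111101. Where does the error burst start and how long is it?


XOR: 000101100000

Burst at position 3, length 4


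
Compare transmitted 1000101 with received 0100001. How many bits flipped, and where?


XOR: 1100100

3 error(s) at position(s): 0, 1, 4


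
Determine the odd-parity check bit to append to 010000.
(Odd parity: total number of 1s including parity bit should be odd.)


Number of 1s in data: 1
Parity bit: 0

0


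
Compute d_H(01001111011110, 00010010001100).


XOR: 01011101010010
Count of 1s: 7

7


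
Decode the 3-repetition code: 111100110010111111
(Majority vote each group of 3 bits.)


Groups: 111, 100, 110, 010, 111, 111
Majority votes: 101011

101011


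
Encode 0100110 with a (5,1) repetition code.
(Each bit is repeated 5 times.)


Each bit -> 5 copies

00000111110000000000111111111100000


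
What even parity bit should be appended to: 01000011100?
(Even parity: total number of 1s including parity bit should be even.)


Number of 1s in data: 4
Parity bit: 0

0


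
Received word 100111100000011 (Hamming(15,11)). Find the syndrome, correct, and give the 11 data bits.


Syndrome = 0: no error detected

Data: 01110000011 (no errors)


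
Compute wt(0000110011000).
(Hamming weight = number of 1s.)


Counting 1s in 0000110011000

4


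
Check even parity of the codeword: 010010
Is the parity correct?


Number of 1s: 2

Yes, parity is correct (2 ones)


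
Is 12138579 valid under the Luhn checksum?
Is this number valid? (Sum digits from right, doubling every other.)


Luhn sum = 35
35 mod 10 = 5

Invalid (Luhn sum mod 10 = 5)


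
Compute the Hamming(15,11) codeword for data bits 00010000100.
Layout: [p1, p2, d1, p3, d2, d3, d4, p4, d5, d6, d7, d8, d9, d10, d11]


Parity bits: p1=0, p2=1, p3=0, p4=1

010000110000100


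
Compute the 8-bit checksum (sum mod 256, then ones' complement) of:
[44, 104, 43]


Sum = 191 mod 256 = 191
Complement = 64

64


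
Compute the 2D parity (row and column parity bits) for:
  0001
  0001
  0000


Row parities: 110
Column parities: 0000

Row P: 110, Col P: 0000, Corner: 0


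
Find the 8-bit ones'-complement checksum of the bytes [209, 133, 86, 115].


Sum = 543 mod 256 = 31
Complement = 224

224


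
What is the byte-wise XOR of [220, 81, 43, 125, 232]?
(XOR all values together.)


XOR chain: 220 ^ 81 ^ 43 ^ 125 ^ 232 = 51

51


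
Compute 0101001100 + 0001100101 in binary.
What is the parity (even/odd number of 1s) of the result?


0101001100 = 332
0001100101 = 101
Sum = 433 = 110110001
1s count = 5

odd parity (5 ones in 110110001)


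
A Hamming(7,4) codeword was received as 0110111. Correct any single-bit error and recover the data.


Syndrome = 5: error at position 5

Data: 1011 (corrected bit 5)


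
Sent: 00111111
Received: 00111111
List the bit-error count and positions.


XOR: 00000000

0 errors (received matches sent)


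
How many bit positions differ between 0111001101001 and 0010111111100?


XOR: 0101110010101
Count of 1s: 7

7


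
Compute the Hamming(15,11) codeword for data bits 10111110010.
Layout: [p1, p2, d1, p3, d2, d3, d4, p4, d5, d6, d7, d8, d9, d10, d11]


Parity bits: p1=0, p2=0, p3=1, p4=0

001101101110010


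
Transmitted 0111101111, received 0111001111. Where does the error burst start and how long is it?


XOR: 0000100000

Burst at position 4, length 1


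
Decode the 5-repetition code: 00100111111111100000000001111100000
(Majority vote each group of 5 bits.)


Groups: 00100, 11111, 11111, 00000, 00000, 11111, 00000
Majority votes: 0110010

0110010


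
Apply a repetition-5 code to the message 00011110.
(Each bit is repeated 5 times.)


Each bit -> 5 copies

0000000000000001111111111111111111100000


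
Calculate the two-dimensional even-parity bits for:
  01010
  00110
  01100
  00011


Row parities: 0000
Column parities: 00011

Row P: 0000, Col P: 00011, Corner: 0


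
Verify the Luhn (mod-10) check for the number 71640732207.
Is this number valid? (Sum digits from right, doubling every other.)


Luhn sum = 44
44 mod 10 = 4

Invalid (Luhn sum mod 10 = 4)


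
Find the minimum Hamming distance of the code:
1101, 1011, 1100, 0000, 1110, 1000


Comparing all pairs, minimum distance: 1
Can detect 0 errors, correct 0 errors

1


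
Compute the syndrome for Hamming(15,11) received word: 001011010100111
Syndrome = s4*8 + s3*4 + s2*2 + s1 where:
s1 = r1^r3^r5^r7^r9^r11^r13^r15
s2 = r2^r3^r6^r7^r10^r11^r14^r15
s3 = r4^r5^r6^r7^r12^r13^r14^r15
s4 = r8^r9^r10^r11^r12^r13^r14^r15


s1=0, s2=1, s3=1, s4=1

Syndrome = 14 (error at position 14)


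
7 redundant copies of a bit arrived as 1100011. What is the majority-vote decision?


Ones: 4 out of 7
Threshold: 4

1 (4/7 voted 1)


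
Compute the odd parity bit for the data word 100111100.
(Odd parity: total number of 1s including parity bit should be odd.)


Number of 1s in data: 5
Parity bit: 0

0


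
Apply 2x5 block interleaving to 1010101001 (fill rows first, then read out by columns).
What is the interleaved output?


Matrix:
  10101
  01001
Read columns: 1001100011

1001100011


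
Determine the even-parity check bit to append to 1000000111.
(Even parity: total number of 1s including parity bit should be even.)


Number of 1s in data: 4
Parity bit: 0

0


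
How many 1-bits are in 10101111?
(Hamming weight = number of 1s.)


Counting 1s in 10101111

6


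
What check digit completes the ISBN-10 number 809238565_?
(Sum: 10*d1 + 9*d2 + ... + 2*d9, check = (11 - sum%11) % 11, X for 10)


Weighted sum: 272
272 mod 11 = 8

Check digit: 3


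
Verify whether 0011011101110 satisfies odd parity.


Number of 1s: 8

No, parity error (8 ones)


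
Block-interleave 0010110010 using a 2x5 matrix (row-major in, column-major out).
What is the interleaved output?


Matrix:
  00101
  10010
Read columns: 0100100110

0100100110


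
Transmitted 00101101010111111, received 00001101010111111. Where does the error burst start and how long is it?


XOR: 00100000000000000

Burst at position 2, length 1


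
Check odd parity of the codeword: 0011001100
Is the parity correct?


Number of 1s: 4

No, parity error (4 ones)


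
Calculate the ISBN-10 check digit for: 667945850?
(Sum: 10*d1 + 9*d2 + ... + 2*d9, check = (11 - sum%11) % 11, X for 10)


Weighted sum: 329
329 mod 11 = 10

Check digit: 1


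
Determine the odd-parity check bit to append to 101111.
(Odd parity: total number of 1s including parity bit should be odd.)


Number of 1s in data: 5
Parity bit: 0

0


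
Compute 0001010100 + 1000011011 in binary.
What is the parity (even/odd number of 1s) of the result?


0001010100 = 84
1000011011 = 539
Sum = 623 = 1001101111
1s count = 7

odd parity (7 ones in 1001101111)


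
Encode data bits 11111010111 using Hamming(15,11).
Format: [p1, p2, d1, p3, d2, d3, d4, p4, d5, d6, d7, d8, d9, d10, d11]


Parity bits: p1=1, p2=0, p3=0, p4=1

101011111010111


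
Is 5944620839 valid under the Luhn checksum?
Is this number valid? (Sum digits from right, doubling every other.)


Luhn sum = 50
50 mod 10 = 0

Valid (Luhn sum mod 10 = 0)


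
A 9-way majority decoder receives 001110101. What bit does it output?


Ones: 5 out of 9
Threshold: 5

1 (5/9 voted 1)


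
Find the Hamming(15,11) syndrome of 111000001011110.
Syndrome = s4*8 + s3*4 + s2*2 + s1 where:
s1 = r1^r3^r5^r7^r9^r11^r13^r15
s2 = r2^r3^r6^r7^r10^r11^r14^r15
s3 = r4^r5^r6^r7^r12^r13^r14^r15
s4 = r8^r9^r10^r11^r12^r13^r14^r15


s1=1, s2=0, s3=1, s4=1

Syndrome = 13 (error at position 13)


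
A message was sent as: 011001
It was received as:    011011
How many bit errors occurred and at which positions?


XOR: 000010

1 error(s) at position(s): 4


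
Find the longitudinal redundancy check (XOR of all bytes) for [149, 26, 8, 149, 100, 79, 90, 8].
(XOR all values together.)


XOR chain: 149 ^ 26 ^ 8 ^ 149 ^ 100 ^ 79 ^ 90 ^ 8 = 107

107


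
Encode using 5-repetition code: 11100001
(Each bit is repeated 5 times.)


Each bit -> 5 copies

1111111111111110000000000000000000011111


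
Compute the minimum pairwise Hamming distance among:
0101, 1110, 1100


Comparing all pairs, minimum distance: 1
Can detect 0 errors, correct 0 errors

1


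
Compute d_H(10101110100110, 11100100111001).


XOR: 01001010011111
Count of 1s: 8

8


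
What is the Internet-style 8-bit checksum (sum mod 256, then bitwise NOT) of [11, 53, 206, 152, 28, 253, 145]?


Sum = 848 mod 256 = 80
Complement = 175

175


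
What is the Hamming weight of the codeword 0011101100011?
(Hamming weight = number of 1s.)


Counting 1s in 0011101100011

7


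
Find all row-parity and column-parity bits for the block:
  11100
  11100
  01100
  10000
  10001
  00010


Row parities: 110101
Column parities: 01111

Row P: 110101, Col P: 01111, Corner: 0


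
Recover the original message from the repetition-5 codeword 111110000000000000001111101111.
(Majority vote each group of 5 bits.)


Groups: 11111, 00000, 00000, 00000, 11111, 01111
Majority votes: 100011

100011


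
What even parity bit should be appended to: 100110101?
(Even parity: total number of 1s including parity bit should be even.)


Number of 1s in data: 5
Parity bit: 1

1


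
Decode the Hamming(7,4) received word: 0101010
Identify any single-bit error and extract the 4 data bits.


Syndrome = 0: no error detected

Data: 0010 (no errors)


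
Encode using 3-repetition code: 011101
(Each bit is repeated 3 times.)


Each bit -> 3 copies

000111111111000111


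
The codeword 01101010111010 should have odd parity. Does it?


Number of 1s: 8

No, parity error (8 ones)


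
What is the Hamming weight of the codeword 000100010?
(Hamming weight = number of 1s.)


Counting 1s in 000100010

2


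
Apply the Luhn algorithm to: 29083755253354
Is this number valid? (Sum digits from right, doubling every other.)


Luhn sum = 63
63 mod 10 = 3

Invalid (Luhn sum mod 10 = 3)


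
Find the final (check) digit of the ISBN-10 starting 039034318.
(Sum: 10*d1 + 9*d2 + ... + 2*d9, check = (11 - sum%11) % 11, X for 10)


Weighted sum: 168
168 mod 11 = 3

Check digit: 8


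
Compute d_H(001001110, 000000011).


XOR: 001001101
Count of 1s: 4

4


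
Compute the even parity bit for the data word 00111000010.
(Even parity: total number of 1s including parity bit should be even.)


Number of 1s in data: 4
Parity bit: 0

0


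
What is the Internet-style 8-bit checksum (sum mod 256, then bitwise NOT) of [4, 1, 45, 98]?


Sum = 148 mod 256 = 148
Complement = 107

107


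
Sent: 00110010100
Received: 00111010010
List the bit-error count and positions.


XOR: 00001000110

3 error(s) at position(s): 4, 8, 9


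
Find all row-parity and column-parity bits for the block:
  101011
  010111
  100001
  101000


Row parities: 0000
Column parities: 110101

Row P: 0000, Col P: 110101, Corner: 0


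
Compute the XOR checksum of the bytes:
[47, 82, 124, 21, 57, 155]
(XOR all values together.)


XOR chain: 47 ^ 82 ^ 124 ^ 21 ^ 57 ^ 155 = 182

182


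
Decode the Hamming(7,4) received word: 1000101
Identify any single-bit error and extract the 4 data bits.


Syndrome = 3: error at position 3

Data: 1101 (corrected bit 3)


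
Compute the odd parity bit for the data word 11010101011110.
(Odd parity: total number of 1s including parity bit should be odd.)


Number of 1s in data: 9
Parity bit: 0

0


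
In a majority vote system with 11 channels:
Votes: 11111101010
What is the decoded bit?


Ones: 8 out of 11
Threshold: 6

1 (8/11 voted 1)


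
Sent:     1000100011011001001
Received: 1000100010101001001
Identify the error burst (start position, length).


XOR: 0000000001110000000

Burst at position 9, length 3


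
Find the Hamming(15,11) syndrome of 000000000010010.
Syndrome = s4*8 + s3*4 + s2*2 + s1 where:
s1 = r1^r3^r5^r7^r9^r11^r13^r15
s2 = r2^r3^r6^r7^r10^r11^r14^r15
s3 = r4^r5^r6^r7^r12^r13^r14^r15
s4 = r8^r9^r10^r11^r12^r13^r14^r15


s1=1, s2=0, s3=1, s4=0

Syndrome = 5 (error at position 5)


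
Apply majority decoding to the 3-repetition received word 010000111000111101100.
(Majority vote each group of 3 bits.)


Groups: 010, 000, 111, 000, 111, 101, 100
Majority votes: 0010110

0010110


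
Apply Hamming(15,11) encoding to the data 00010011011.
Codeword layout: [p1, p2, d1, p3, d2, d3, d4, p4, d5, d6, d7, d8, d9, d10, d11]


Parity bits: p1=1, p2=0, p3=0, p4=0

100000100011011


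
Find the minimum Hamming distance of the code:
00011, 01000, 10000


Comparing all pairs, minimum distance: 2
Can detect 1 errors, correct 0 errors

2


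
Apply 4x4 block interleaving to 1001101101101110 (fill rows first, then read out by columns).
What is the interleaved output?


Matrix:
  1001
  1011
  0110
  1110
Read columns: 1101001101111100

1101001101111100


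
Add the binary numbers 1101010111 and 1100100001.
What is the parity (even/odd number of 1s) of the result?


1101010111 = 855
1100100001 = 801
Sum = 1656 = 11001111000
1s count = 6

even parity (6 ones in 11001111000)


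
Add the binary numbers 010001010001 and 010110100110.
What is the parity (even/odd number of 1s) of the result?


010001010001 = 1105
010110100110 = 1446
Sum = 2551 = 100111110111
1s count = 9

odd parity (9 ones in 100111110111)


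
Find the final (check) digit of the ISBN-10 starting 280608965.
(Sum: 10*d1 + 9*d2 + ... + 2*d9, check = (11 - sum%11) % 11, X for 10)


Weighted sum: 238
238 mod 11 = 7

Check digit: 4


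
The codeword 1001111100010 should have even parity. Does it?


Number of 1s: 7

No, parity error (7 ones)


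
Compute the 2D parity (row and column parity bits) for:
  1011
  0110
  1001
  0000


Row parities: 1000
Column parities: 0100

Row P: 1000, Col P: 0100, Corner: 1


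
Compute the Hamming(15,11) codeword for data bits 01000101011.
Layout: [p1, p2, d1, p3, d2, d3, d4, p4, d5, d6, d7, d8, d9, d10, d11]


Parity bits: p1=0, p2=1, p3=0, p4=0

010010000101011


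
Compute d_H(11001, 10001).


XOR: 01000
Count of 1s: 1

1


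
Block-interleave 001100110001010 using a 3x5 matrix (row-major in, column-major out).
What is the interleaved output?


Matrix:
  00110
  01100
  01010
Read columns: 000011110101000

000011110101000


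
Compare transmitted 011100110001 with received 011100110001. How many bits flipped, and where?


XOR: 000000000000

0 errors (received matches sent)


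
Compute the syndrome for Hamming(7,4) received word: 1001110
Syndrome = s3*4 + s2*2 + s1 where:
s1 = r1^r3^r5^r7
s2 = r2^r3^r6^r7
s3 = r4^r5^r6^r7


s1=0, s2=1, s3=1

Syndrome = 6 (error at position 6)


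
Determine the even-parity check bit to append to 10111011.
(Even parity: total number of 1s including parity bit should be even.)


Number of 1s in data: 6
Parity bit: 0

0


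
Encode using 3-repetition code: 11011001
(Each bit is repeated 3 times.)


Each bit -> 3 copies

111111000111111000000111


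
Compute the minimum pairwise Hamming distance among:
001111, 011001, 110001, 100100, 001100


Comparing all pairs, minimum distance: 2
Can detect 1 errors, correct 0 errors

2


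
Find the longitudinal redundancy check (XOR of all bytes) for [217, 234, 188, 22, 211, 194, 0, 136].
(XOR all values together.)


XOR chain: 217 ^ 234 ^ 188 ^ 22 ^ 211 ^ 194 ^ 0 ^ 136 = 0

0


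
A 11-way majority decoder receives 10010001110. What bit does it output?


Ones: 5 out of 11
Threshold: 6

0 (5/11 voted 1)


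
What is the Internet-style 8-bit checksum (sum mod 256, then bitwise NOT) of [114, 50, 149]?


Sum = 313 mod 256 = 57
Complement = 198

198


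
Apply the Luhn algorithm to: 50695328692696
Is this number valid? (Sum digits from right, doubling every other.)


Luhn sum = 66
66 mod 10 = 6

Invalid (Luhn sum mod 10 = 6)


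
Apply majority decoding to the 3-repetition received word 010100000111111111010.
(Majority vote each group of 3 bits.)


Groups: 010, 100, 000, 111, 111, 111, 010
Majority votes: 0001110

0001110


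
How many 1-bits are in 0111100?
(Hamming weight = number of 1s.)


Counting 1s in 0111100

4


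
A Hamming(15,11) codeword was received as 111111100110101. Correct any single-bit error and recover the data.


Syndrome = 3: error at position 3

Data: 01110110101 (corrected bit 3)


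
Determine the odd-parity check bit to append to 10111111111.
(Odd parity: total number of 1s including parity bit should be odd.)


Number of 1s in data: 10
Parity bit: 1

1


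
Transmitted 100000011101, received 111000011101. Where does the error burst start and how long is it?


XOR: 011000000000

Burst at position 1, length 2


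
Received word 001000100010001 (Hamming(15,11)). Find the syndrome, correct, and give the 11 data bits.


Syndrome = 0: no error detected

Data: 10010010001 (no errors)


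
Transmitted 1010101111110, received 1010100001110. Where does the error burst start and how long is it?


XOR: 0000001110000

Burst at position 6, length 3


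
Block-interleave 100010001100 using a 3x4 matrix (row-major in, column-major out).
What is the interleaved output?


Matrix:
  1000
  1000
  1100
Read columns: 111001000000

111001000000


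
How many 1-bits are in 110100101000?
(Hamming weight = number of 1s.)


Counting 1s in 110100101000

5


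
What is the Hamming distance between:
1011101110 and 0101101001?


XOR: 1110000111
Count of 1s: 6

6


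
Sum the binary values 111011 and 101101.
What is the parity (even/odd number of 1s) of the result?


111011 = 59
101101 = 45
Sum = 104 = 1101000
1s count = 3

odd parity (3 ones in 1101000)


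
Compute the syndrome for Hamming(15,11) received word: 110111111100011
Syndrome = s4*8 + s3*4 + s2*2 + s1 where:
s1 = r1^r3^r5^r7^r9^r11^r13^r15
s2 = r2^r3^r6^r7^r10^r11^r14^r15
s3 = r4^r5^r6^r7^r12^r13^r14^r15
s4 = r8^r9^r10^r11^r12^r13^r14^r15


s1=1, s2=0, s3=0, s4=1

Syndrome = 9 (error at position 9)


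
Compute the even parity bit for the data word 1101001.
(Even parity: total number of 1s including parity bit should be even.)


Number of 1s in data: 4
Parity bit: 0

0


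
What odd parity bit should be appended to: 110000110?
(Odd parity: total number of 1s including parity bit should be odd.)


Number of 1s in data: 4
Parity bit: 1

1


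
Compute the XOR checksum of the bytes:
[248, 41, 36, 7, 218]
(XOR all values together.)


XOR chain: 248 ^ 41 ^ 36 ^ 7 ^ 218 = 40

40


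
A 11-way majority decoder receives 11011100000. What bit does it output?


Ones: 5 out of 11
Threshold: 6

0 (5/11 voted 1)


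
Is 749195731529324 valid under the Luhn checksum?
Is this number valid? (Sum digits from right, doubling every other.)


Luhn sum = 73
73 mod 10 = 3

Invalid (Luhn sum mod 10 = 3)


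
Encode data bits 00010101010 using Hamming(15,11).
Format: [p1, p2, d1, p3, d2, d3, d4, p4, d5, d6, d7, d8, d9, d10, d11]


Parity bits: p1=1, p2=1, p3=1, p4=1

110100110101010


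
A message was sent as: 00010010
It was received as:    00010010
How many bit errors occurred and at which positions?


XOR: 00000000

0 errors (received matches sent)


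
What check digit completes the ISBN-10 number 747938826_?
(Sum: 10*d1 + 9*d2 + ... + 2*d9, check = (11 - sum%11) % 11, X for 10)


Weighted sum: 333
333 mod 11 = 3

Check digit: 8


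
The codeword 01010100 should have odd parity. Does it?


Number of 1s: 3

Yes, parity is correct (3 ones)


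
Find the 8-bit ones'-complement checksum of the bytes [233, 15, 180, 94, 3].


Sum = 525 mod 256 = 13
Complement = 242

242


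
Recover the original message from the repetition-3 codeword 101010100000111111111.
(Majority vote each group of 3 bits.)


Groups: 101, 010, 100, 000, 111, 111, 111
Majority votes: 1000111

1000111
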